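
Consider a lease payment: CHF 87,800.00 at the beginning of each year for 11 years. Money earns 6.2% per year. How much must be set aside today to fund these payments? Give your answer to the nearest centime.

CHF 727,936.29

This is an annuity due: 11 payments of CHF 87,800.00 at the beginning of each year.
Periodic rate r = 0.062 per year.
PV = PMT × [(1 − (1+r)^−n)/r] × (1+r) = 87,800 × [1 − (1+r)^−11] / r × (1+r) = CHF 727,936.29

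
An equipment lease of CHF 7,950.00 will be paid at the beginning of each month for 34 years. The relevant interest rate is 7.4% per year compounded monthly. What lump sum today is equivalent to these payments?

CHF 1,191,540.87

This is an annuity due: 408 payments of CHF 7,950.00 at the beginning of each month.
Periodic rate r = 0.074/12 per month; n is counted in months.
PV = PMT × [(1 − (1+r)^−n)/r] × (1+r) = 7,950 × [1 − (1+r)^−408] / r × (1+r) = CHF 1,191,540.87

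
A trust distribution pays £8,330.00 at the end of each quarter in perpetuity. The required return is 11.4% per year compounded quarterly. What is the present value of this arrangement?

£292,280.70

Periodic rate r = 0.114/4 per quarter.
Level perpetuity: PV = PMT / r = 8,330 / (0.114/4) = £292,280.70.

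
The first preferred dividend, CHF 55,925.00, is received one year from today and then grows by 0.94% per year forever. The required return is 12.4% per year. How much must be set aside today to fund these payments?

CHF 488,001.75

Periodic rate r = 0.124 per year.
Growing perpetuity (Gordon): PV = PMT₁ / (r − g) = 55,925 / (r − 0.0094) = CHF 488,001.75.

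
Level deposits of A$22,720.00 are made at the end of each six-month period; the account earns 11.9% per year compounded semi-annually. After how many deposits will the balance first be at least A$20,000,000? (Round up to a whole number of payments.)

Periodic rate r = 0.119/2 per half-year; n is counted in half-years.
Ordinary annuity FV: 20,000,000 = 22,720 × [((1+r)^n − 1)/r].
(1+r)^n = 1 + 20,000,000 × r / 22,720, so n = ln(1 + 20,000,000·r/22,720) / ln(1+r) = 68.82.
Round up to a whole number of payments: n = 69.

69 payments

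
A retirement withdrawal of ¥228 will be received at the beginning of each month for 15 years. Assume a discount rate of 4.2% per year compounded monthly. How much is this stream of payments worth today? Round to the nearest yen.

¥30,517

This is an annuity due: 180 payments of ¥228 at the beginning of each month.
Periodic rate r = 0.042/12 per month; n is counted in months.
PV = PMT × [(1 − (1+r)^−n)/r] × (1+r) = 228 × [1 − (1+r)^−180] / r × (1+r) = ¥30,517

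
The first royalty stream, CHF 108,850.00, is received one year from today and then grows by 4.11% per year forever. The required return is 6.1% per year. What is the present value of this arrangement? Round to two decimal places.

Periodic rate r = 0.061 per year.
Growing perpetuity (Gordon): PV = PMT₁ / (r − g) = 108,850 / (r − 0.0411) = CHF 5,469,849.25.

CHF 5,469,849.25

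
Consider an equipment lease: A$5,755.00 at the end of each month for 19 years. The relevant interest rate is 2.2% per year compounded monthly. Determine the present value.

This is an ordinary annuity: 228 payments of A$5,755.00 at the end of each month.
Periodic rate r = 0.022/12 per month; n is counted in months.
PV = PMT × [(1 − (1+r)^−n)/r] = 5,755 × [1 − (1+r)^−228] / r = A$1,071,640.96

A$1,071,640.96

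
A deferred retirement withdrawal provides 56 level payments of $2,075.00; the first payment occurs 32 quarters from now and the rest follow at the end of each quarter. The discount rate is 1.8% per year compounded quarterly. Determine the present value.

$89,192.36

Ordinary annuity of 56 payments, first payment at period 32.
Periodic rate r = 0.018/4 per quarter; n is counted in quarters.
The ordinary-annuity PV formula values the stream one period before the first payment (period 31); discount that back 31 periods:
PV₀ = 2,075 × [1 − (1+r)^−56] / r × (1+r)^−31 = $89,192.36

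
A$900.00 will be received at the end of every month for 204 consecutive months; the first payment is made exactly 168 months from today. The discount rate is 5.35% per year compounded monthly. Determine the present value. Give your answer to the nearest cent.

Ordinary annuity of 204 payments, first payment at period 168.
Periodic rate r = 0.0535/12 per month; n is counted in months.
The ordinary-annuity PV formula values the stream one period before the first payment (period 167); discount that back 167 periods:
PV₀ = 900 × [1 − (1+r)^−204] / r × (1+r)^−167 = A$57,282.15

A$57,282.15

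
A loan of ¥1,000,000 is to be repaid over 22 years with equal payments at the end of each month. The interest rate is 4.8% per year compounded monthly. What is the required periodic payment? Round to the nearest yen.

¥6,140

Level ordinary annuity; solve PV = PMT × [(1 − (1+r)^−n)/r] for PMT.
Periodic rate r = 0.048/12 per month; n is counted in months.
With n = 264: PMT = 1,000,000 / ([(1 − (1+r)^−n)/r]) = ¥6,140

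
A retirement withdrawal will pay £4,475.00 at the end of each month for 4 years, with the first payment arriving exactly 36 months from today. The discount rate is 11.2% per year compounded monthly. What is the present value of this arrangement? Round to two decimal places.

Ordinary annuity of 48 payments, first payment at period 36.
Periodic rate r = 0.112/12 per month; n is counted in months.
The ordinary-annuity PV formula values the stream one period before the first payment (period 35); discount that back 35 periods:
PV₀ = 4,475 × [1 − (1+r)^−48] / r × (1+r)^−35 = £124,613.58

£124,613.58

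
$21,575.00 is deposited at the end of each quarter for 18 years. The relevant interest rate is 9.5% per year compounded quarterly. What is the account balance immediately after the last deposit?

$4,014,796.80

This is an ordinary annuity: 72 deposits of $21,575.00 at the end of each quarter.
Periodic rate r = 0.095/4 per quarter; n is counted in quarters.
FV = PMT × [((1+r)^n − 1)/r] = 21,575 × [(1+r)^72 − 1] / r = $4,014,796.80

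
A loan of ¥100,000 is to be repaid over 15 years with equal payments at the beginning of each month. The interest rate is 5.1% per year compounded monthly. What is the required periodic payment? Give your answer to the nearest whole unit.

Level annuity due; solve PV = PMT × [(1 − (1+r)^−n)/r] × (1+r) for PMT.
Periodic rate r = 0.051/12 per month; n is counted in months.
With n = 180: PMT = 100,000 / ([(1 − (1+r)^−n)/r] × (1+r)) = ¥793

¥793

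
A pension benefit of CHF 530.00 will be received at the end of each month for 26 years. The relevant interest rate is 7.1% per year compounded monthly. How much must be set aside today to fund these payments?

This is an ordinary annuity: 312 payments of CHF 530.00 at the end of each month.
Periodic rate r = 0.071/12 per month; n is counted in months.
PV = PMT × [(1 − (1+r)^−n)/r] = 530 × [1 − (1+r)^−312] / r = CHF 75,358.97

CHF 75,358.97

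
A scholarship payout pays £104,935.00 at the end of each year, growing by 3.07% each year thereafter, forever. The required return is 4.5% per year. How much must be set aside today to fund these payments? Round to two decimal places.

£7,338,111.89

Periodic rate r = 0.045 per year.
Growing perpetuity (Gordon): PV = PMT₁ / (r − g) = 104,935 / (r − 0.0307) = £7,338,111.89.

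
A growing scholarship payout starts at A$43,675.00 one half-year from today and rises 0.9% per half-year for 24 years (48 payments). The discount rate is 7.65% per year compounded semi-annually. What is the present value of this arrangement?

A$1,114,379.89

Periodic rate r = 0.0765/2 per half-year; n is counted in half-years.
Growing ordinary annuity: PV = PMT₁ × [1 − ((1+g)/(1+r))^n] / (r − g) = 43,675 × [1 − ((1+0.009)/(1+r))^48] / (r − 0.009) = A$1,114,379.89.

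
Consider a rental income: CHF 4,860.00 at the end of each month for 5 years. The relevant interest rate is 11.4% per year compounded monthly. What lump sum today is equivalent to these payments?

CHF 221,488.61

This is an ordinary annuity: 60 payments of CHF 4,860.00 at the end of each month.
Periodic rate r = 0.114/12 per month; n is counted in months.
PV = PMT × [(1 − (1+r)^−n)/r] = 4,860 × [1 − (1+r)^−60] / r = CHF 221,488.61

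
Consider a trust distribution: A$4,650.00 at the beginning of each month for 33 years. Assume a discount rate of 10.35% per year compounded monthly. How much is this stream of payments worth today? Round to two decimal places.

This is an annuity due: 396 payments of A$4,650.00 at the beginning of each month.
Periodic rate r = 0.1035/12 per month; n is counted in months.
PV = PMT × [(1 − (1+r)^−n)/r] × (1+r) = 4,650 × [1 − (1+r)^−396] / r × (1+r) = A$525,648.21

A$525,648.21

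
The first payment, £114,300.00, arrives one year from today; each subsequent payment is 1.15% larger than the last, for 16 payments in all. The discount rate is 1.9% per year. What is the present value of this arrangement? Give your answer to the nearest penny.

Periodic rate r = 0.019 per year.
Growing ordinary annuity: PV = PMT₁ × [1 − ((1+g)/(1+r))^n] / (r − g) = 114,300 × [1 − ((1+0.0115)/(1+r))^16] / (r − 0.0115) = £1,698,953.90.

£1,698,953.90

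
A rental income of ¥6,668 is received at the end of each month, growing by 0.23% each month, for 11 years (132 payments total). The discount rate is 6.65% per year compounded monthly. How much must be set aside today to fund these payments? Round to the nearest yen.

Periodic rate r = 0.0665/12 per month; n is counted in months.
Growing ordinary annuity: PV = PMT₁ × [1 − ((1+g)/(1+r))^n] / (r − g) = 6,668 × [1 − ((1+0.0023)/(1+r))^132] / (r − 0.0023) = ¥713,836.

¥713,836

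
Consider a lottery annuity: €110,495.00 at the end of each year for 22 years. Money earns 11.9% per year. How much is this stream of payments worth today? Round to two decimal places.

This is an ordinary annuity: 22 payments of €110,495.00 at the end of each year.
Periodic rate r = 0.119 per year.
PV = PMT × [(1 − (1+r)^−n)/r] = 110,495 × [1 − (1+r)^−22] / r = €850,270.51

€850,270.51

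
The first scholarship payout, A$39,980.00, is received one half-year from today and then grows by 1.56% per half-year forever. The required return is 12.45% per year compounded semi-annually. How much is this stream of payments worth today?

A$857,020.36

Periodic rate r = 0.1245/2 per half-year.
Growing perpetuity (Gordon): PV = PMT₁ / (r − g) = 39,980 / (r − 0.0156) = A$857,020.36.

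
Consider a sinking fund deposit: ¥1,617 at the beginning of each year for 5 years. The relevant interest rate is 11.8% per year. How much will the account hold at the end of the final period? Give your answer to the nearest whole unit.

¥11,439

This is an annuity due: 5 deposits of ¥1,617 at the beginning of each year.
Periodic rate r = 0.118 per year.
FV = PMT × [((1+r)^n − 1)/r] × (1+r) = 1,617 × [(1+r)^5 − 1] / r × (1+r) = ¥11,439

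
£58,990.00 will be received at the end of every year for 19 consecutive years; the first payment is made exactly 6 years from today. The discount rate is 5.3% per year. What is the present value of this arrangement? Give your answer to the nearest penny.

£537,455.92

Ordinary annuity of 19 payments, first payment at period 6.
Periodic rate r = 0.053 per year.
The ordinary-annuity PV formula values the stream one period before the first payment (period 5); discount that back 5 periods:
PV₀ = 58,990 × [1 − (1+r)^−19] / r × (1+r)^−5 = £537,455.92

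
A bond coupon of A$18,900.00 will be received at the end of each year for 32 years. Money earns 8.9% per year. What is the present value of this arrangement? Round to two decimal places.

A$198,486.25

This is an ordinary annuity: 32 payments of A$18,900.00 at the end of each year.
Periodic rate r = 0.089 per year.
PV = PMT × [(1 − (1+r)^−n)/r] = 18,900 × [1 − (1+r)^−32] / r = A$198,486.25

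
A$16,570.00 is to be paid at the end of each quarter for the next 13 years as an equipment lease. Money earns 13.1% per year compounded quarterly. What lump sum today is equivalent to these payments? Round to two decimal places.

This is an ordinary annuity: 52 payments of A$16,570.00 at the end of each quarter.
Periodic rate r = 0.131/4 per quarter; n is counted in quarters.
PV = PMT × [(1 − (1+r)^−n)/r] = 16,570 × [1 − (1+r)^−52] / r = A$411,251.88

A$411,251.88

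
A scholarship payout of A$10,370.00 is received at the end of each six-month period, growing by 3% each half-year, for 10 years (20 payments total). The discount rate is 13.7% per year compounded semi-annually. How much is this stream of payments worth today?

Periodic rate r = 0.137/2 per half-year; n is counted in half-years.
Growing ordinary annuity: PV = PMT₁ × [1 − ((1+g)/(1+r))^n] / (r − g) = 10,370 × [1 − ((1+0.03)/(1+r))^20] / (r − 0.03) = A$140,058.55.

A$140,058.55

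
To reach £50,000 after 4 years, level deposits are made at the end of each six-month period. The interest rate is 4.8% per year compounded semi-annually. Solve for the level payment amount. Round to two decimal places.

Level ordinary annuity; solve FV = PMT × [((1+r)^n − 1)/r] for PMT.
Periodic rate r = 0.048/2 per half-year; n is counted in half-years.
With n = 8: PMT = 50,000 / ([((1+r)^n − 1)/r]) = £5,743.67

£5,743.67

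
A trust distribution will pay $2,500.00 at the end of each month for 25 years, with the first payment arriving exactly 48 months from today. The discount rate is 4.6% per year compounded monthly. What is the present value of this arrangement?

$371,942.75

Ordinary annuity of 300 payments, first payment at period 48.
Periodic rate r = 0.046/12 per month; n is counted in months.
The ordinary-annuity PV formula values the stream one period before the first payment (period 47); discount that back 47 periods:
PV₀ = 2,500 × [1 − (1+r)^−300] / r × (1+r)^−47 = $371,942.75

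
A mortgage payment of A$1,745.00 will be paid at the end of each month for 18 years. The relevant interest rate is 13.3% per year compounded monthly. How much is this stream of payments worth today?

A$142,884.21

This is an ordinary annuity: 216 payments of A$1,745.00 at the end of each month.
Periodic rate r = 0.133/12 per month; n is counted in months.
PV = PMT × [(1 − (1+r)^−n)/r] = 1,745 × [1 − (1+r)^−216] / r = A$142,884.21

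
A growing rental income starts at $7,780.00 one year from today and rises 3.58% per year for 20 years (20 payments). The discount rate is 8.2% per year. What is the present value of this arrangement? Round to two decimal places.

Periodic rate r = 0.082 per year.
Growing ordinary annuity: PV = PMT₁ × [1 − ((1+g)/(1+r))^n] / (r − g) = 7,780 × [1 − ((1+0.0358)/(1+r))^20] / (r − 0.0358) = $98,040.75.

$98,040.75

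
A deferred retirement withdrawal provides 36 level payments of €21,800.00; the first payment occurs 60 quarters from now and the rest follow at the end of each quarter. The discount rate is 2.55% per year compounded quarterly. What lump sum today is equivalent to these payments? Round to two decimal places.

€480,637.15

Ordinary annuity of 36 payments, first payment at period 60.
Periodic rate r = 0.0255/4 per quarter; n is counted in quarters.
The ordinary-annuity PV formula values the stream one period before the first payment (period 59); discount that back 59 periods:
PV₀ = 21,800 × [1 − (1+r)^−36] / r × (1+r)^−59 = €480,637.15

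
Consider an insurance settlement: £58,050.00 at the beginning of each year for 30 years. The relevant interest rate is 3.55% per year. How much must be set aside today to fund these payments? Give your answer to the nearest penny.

This is an annuity due: 30 payments of £58,050.00 at the beginning of each year.
Periodic rate r = 0.0355 per year.
PV = PMT × [(1 − (1+r)^−n)/r] × (1+r) = 58,050 × [1 − (1+r)^−30] / r × (1+r) = £1,098,666.78

£1,098,666.78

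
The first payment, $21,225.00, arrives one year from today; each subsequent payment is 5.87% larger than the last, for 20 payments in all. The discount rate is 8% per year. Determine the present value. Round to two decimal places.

$327,440.16

Periodic rate r = 0.08 per year.
Growing ordinary annuity: PV = PMT₁ × [1 − ((1+g)/(1+r))^n] / (r − g) = 21,225 × [1 − ((1+0.0587)/(1+r))^20] / (r − 0.0587) = $327,440.16.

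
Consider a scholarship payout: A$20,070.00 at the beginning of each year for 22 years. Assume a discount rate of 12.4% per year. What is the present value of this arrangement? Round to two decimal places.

A$168,024.25

This is an annuity due: 22 payments of A$20,070.00 at the beginning of each year.
Periodic rate r = 0.124 per year.
PV = PMT × [(1 − (1+r)^−n)/r] × (1+r) = 20,070 × [1 − (1+r)^−22] / r × (1+r) = A$168,024.25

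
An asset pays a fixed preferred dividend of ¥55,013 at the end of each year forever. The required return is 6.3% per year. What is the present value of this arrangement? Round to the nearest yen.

Periodic rate r = 0.063 per year.
Level perpetuity: PV = PMT / r = 55,013 / (0.063) = ¥873,222.

¥873,222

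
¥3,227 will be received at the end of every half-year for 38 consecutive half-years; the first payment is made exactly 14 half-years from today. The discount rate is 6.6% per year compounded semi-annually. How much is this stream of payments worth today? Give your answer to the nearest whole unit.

Ordinary annuity of 38 payments, first payment at period 14.
Periodic rate r = 0.066/2 per half-year; n is counted in half-years.
The ordinary-annuity PV formula values the stream one period before the first payment (period 13); discount that back 13 periods:
PV₀ = 3,227 × [1 − (1+r)^−38] / r × (1+r)^−13 = ¥45,447

¥45,447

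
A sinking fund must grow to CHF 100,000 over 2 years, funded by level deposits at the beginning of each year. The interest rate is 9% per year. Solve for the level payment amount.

CHF 43,896.23

Level annuity due; solve FV = PMT × [((1+r)^n − 1)/r] × (1+r) for PMT.
Periodic rate r = 0.09 per year.
With n = 2: PMT = 100,000 / ([((1+r)^n − 1)/r] × (1+r)) = CHF 43,896.23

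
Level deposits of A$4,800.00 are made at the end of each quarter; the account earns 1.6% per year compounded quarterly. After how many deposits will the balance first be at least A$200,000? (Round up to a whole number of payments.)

39 payments

Periodic rate r = 0.016/4 per quarter; n is counted in quarters.
Ordinary annuity FV: 200,000 = 4,800 × [((1+r)^n − 1)/r].
(1+r)^n = 1 + 200,000 × r / 4,800, so n = ln(1 + 200,000·r/4,800) / ln(1+r) = 38.61.
Round up to a whole number of payments: n = 39.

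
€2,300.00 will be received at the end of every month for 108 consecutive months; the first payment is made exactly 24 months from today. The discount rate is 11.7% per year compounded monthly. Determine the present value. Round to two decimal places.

€122,537.08

Ordinary annuity of 108 payments, first payment at period 24.
Periodic rate r = 0.117/12 per month; n is counted in months.
The ordinary-annuity PV formula values the stream one period before the first payment (period 23); discount that back 23 periods:
PV₀ = 2,300 × [1 − (1+r)^−108] / r × (1+r)^−23 = €122,537.08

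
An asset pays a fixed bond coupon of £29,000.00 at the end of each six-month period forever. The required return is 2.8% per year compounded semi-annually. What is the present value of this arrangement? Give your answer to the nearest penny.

Periodic rate r = 0.028/2 per half-year.
Level perpetuity: PV = PMT / r = 29,000 / (0.028/2) = £2,071,428.57.

£2,071,428.57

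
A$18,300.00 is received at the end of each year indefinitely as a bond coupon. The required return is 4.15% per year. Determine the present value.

Periodic rate r = 0.0415 per year.
Level perpetuity: PV = PMT / r = 18,300 / (0.0415) = A$440,963.86.

A$440,963.86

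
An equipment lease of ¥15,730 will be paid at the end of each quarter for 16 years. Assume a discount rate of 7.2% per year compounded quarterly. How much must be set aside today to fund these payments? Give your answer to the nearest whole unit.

This is an ordinary annuity: 64 payments of ¥15,730 at the end of each quarter.
Periodic rate r = 0.072/4 per quarter; n is counted in quarters.
PV = PMT × [(1 − (1+r)^−n)/r] = 15,730 × [1 − (1+r)^−64] / r = ¥594,893

¥594,893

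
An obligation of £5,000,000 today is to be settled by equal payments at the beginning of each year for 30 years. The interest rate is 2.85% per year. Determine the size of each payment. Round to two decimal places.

£243,242.65

Level annuity due; solve PV = PMT × [(1 − (1+r)^−n)/r] × (1+r) for PMT.
Periodic rate r = 0.0285 per year.
With n = 30: PMT = 5,000,000 / ([(1 − (1+r)^−n)/r] × (1+r)) = £243,242.65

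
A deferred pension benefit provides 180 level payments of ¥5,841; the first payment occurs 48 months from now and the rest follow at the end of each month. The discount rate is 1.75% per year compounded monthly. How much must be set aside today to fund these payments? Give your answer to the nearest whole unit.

¥862,944

Ordinary annuity of 180 payments, first payment at period 48.
Periodic rate r = 0.0175/12 per month; n is counted in months.
The ordinary-annuity PV formula values the stream one period before the first payment (period 47); discount that back 47 periods:
PV₀ = 5,841 × [1 − (1+r)^−180] / r × (1+r)^−47 = ¥862,944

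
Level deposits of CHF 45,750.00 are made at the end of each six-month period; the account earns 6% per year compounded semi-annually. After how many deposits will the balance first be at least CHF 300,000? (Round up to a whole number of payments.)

Periodic rate r = 0.06/2 per half-year; n is counted in half-years.
Ordinary annuity FV: 300,000 = 45,750 × [((1+r)^n − 1)/r].
(1+r)^n = 1 + 300,000 × r / 45,750, so n = ln(1 + 300,000·r/45,750) / ln(1+r) = 6.08.
Round up to a whole number of payments: n = 7.

7 payments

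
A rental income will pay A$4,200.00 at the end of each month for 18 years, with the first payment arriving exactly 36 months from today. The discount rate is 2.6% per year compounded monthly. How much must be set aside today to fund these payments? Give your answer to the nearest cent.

A$671,069.13

Ordinary annuity of 216 payments, first payment at period 36.
Periodic rate r = 0.026/12 per month; n is counted in months.
The ordinary-annuity PV formula values the stream one period before the first payment (period 35); discount that back 35 periods:
PV₀ = 4,200 × [1 − (1+r)^−216] / r × (1+r)^−35 = A$671,069.13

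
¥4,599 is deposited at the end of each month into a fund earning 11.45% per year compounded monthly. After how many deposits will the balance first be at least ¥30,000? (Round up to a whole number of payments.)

7 payments

Periodic rate r = 0.1145/12 per month; n is counted in months.
Ordinary annuity FV: 30,000 = 4,599 × [((1+r)^n − 1)/r].
(1+r)^n = 1 + 30,000 × r / 4,599, so n = ln(1 + 30,000·r/4,599) / ln(1+r) = 6.36.
Round up to a whole number of payments: n = 7.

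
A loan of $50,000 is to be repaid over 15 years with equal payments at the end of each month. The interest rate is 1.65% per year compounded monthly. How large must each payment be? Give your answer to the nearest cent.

$313.76

Level ordinary annuity; solve PV = PMT × [(1 − (1+r)^−n)/r] for PMT.
Periodic rate r = 0.0165/12 per month; n is counted in months.
With n = 180: PMT = 50,000 / ([(1 − (1+r)^−n)/r]) = $313.76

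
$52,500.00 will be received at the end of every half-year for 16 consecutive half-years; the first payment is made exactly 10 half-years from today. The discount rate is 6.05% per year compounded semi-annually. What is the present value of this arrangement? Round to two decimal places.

Ordinary annuity of 16 payments, first payment at period 10.
Periodic rate r = 0.0605/2 per half-year; n is counted in half-years.
The ordinary-annuity PV formula values the stream one period before the first payment (period 9); discount that back 9 periods:
PV₀ = 52,500 × [1 − (1+r)^−16] / r × (1+r)^−9 = $503,354.29

$503,354.29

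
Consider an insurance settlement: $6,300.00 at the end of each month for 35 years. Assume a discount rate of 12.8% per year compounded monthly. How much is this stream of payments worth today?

This is an ordinary annuity: 420 payments of $6,300.00 at the end of each month.
Periodic rate r = 0.128/12 per month; n is counted in months.
PV = PMT × [(1 − (1+r)^−n)/r] = 6,300 × [1 − (1+r)^−420] / r = $583,770.50

$583,770.50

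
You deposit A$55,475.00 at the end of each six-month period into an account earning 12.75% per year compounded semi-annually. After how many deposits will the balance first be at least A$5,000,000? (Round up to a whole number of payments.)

31 payments

Periodic rate r = 0.1275/2 per half-year; n is counted in half-years.
Ordinary annuity FV: 5,000,000 = 55,475 × [((1+r)^n − 1)/r].
(1+r)^n = 1 + 5,000,000 × r / 55,475, so n = ln(1 + 5,000,000·r/55,475) / ln(1+r) = 30.89.
Round up to a whole number of payments: n = 31.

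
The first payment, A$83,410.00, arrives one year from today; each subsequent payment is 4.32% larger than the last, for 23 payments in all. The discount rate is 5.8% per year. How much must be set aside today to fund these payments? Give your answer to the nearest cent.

Periodic rate r = 0.058 per year.
Growing ordinary annuity: PV = PMT₁ × [1 − ((1+g)/(1+r))^n] / (r − g) = 83,410 × [1 − ((1+0.0432)/(1+r))^23] / (r − 0.0432) = A$1,559,752.84.

A$1,559,752.84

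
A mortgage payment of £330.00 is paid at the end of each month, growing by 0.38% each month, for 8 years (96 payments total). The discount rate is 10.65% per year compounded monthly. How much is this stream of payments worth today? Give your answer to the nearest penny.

£24,954.42

Periodic rate r = 0.1065/12 per month; n is counted in months.
Growing ordinary annuity: PV = PMT₁ × [1 − ((1+g)/(1+r))^n] / (r − g) = 330 × [1 − ((1+0.0038)/(1+r))^96] / (r − 0.0038) = £24,954.42.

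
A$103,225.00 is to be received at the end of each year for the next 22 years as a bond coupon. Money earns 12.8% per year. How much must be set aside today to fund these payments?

This is an ordinary annuity: 22 payments of A$103,225.00 at the end of each year.
Periodic rate r = 0.128 per year.
PV = PMT × [(1 − (1+r)^−n)/r] = 103,225 × [1 − (1+r)^−22] / r = A$749,458.45

A$749,458.45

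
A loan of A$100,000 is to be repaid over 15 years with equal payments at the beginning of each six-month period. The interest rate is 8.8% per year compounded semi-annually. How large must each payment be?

A$5,811.42

Level annuity due; solve PV = PMT × [(1 − (1+r)^−n)/r] × (1+r) for PMT.
Periodic rate r = 0.088/2 per half-year; n is counted in half-years.
With n = 30: PMT = 100,000 / ([(1 − (1+r)^−n)/r] × (1+r)) = A$5,811.42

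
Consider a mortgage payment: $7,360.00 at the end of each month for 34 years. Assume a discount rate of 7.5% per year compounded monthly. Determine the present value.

$1,084,918.45

This is an ordinary annuity: 408 payments of $7,360.00 at the end of each month.
Periodic rate r = 0.075/12 per month; n is counted in months.
PV = PMT × [(1 − (1+r)^−n)/r] = 7,360 × [1 − (1+r)^−408] / r = $1,084,918.45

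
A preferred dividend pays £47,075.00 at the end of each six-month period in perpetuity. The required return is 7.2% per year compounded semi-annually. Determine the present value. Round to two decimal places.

Periodic rate r = 0.072/2 per half-year.
Level perpetuity: PV = PMT / r = 47,075 / (0.072/2) = £1,307,638.89.

£1,307,638.89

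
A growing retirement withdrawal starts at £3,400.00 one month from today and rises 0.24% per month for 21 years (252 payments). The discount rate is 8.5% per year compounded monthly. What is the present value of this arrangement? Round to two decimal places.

£501,700.24

Periodic rate r = 0.085/12 per month; n is counted in months.
Growing ordinary annuity: PV = PMT₁ × [1 − ((1+g)/(1+r))^n] / (r − g) = 3,400 × [1 − ((1+0.0024)/(1+r))^252] / (r − 0.0024) = £501,700.24.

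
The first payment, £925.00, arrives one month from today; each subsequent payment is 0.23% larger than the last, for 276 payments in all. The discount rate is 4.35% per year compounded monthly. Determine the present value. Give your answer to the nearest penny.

£213,301.10

Periodic rate r = 0.0435/12 per month; n is counted in months.
Growing ordinary annuity: PV = PMT₁ × [1 − ((1+g)/(1+r))^n] / (r − g) = 925 × [1 − ((1+0.0023)/(1+r))^276] / (r − 0.0023) = £213,301.10.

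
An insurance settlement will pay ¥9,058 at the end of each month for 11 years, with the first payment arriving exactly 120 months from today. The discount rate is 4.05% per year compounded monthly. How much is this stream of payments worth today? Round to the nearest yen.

¥645,271

Ordinary annuity of 132 payments, first payment at period 120.
Periodic rate r = 0.0405/12 per month; n is counted in months.
The ordinary-annuity PV formula values the stream one period before the first payment (period 119); discount that back 119 periods:
PV₀ = 9,058 × [1 − (1+r)^−132] / r × (1+r)^−119 = ¥645,271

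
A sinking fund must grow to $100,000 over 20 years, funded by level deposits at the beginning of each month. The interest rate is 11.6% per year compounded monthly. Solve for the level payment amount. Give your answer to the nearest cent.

Level annuity due; solve FV = PMT × [((1+r)^n − 1)/r] × (1+r) for PMT.
Periodic rate r = 0.116/12 per month; n is counted in months.
With n = 240: PMT = 100,000 / ([((1+r)^n − 1)/r] × (1+r)) = $105.64

$105.64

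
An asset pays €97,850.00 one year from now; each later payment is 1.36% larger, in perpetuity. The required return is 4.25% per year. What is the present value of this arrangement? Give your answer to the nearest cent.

Periodic rate r = 0.0425 per year.
Growing perpetuity (Gordon): PV = PMT₁ / (r − g) = 97,850 / (r − 0.0136) = €3,385,813.15.

€3,385,813.15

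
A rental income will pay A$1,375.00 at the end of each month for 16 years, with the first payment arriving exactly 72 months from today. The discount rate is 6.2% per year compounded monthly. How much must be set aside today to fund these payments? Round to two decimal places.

Ordinary annuity of 192 payments, first payment at period 72.
Periodic rate r = 0.062/12 per month; n is counted in months.
The ordinary-annuity PV formula values the stream one period before the first payment (period 71); discount that back 71 periods:
PV₀ = 1,375 × [1 − (1+r)^−192] / r × (1+r)^−71 = A$115,957.46

A$115,957.46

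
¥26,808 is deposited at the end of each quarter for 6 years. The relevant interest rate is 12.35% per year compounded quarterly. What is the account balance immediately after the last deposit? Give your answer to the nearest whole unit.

This is an ordinary annuity: 24 deposits of ¥26,808 at the end of each quarter.
Periodic rate r = 0.1235/4 per quarter; n is counted in quarters.
FV = PMT × [((1+r)^n − 1)/r] = 26,808 × [(1+r)^24 − 1] / r = ¥933,089

¥933,089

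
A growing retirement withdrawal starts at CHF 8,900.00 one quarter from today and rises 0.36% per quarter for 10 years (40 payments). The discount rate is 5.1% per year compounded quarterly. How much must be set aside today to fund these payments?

CHF 296,119.74

Periodic rate r = 0.051/4 per quarter; n is counted in quarters.
Growing ordinary annuity: PV = PMT₁ × [1 − ((1+g)/(1+r))^n] / (r − g) = 8,900 × [1 − ((1+0.0036)/(1+r))^40] / (r − 0.0036) = CHF 296,119.74.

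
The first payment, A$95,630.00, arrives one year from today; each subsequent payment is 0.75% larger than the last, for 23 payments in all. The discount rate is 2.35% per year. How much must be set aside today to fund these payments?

A$1,816,907.35

Periodic rate r = 0.0235 per year.
Growing ordinary annuity: PV = PMT₁ × [1 − ((1+g)/(1+r))^n] / (r − g) = 95,630 × [1 − ((1+0.0075)/(1+r))^23] / (r − 0.0075) = A$1,816,907.35.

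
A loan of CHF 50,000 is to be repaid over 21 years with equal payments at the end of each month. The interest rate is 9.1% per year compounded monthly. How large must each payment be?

CHF 445.56

Level ordinary annuity; solve PV = PMT × [(1 − (1+r)^−n)/r] for PMT.
Periodic rate r = 0.091/12 per month; n is counted in months.
With n = 252: PMT = 50,000 / ([(1 − (1+r)^−n)/r]) = CHF 445.56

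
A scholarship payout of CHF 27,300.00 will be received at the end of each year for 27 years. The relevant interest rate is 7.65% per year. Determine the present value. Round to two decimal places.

CHF 308,096.17

This is an ordinary annuity: 27 payments of CHF 27,300.00 at the end of each year.
Periodic rate r = 0.0765 per year.
PV = PMT × [(1 − (1+r)^−n)/r] = 27,300 × [1 − (1+r)^−27] / r = CHF 308,096.17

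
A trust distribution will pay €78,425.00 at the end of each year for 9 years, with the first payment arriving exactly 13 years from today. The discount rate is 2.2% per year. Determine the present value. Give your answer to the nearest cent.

Ordinary annuity of 9 payments, first payment at period 13.
Periodic rate r = 0.022 per year.
The ordinary-annuity PV formula values the stream one period before the first payment (period 12); discount that back 12 periods:
PV₀ = 78,425 × [1 − (1+r)^−9] / r × (1+r)^−12 = €488,334.20

€488,334.20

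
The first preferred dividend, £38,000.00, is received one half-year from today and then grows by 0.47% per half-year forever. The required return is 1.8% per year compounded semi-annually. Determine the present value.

£8,837,209.30

Periodic rate r = 0.018/2 per half-year.
Growing perpetuity (Gordon): PV = PMT₁ / (r − g) = 38,000 / (r − 0.0047) = £8,837,209.30.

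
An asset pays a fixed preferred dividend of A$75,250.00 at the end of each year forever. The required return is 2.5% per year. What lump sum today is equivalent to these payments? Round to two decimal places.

A$3,010,000.00

Periodic rate r = 0.025 per year.
Level perpetuity: PV = PMT / r = 75,250 / (0.025) = A$3,010,000.00.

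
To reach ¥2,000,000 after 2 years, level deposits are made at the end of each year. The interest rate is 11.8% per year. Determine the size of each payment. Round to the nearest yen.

Level ordinary annuity; solve FV = PMT × [((1+r)^n − 1)/r] for PMT.
Periodic rate r = 0.118 per year.
With n = 2: PMT = 2,000,000 / ([((1+r)^n − 1)/r]) = ¥944,287

¥944,287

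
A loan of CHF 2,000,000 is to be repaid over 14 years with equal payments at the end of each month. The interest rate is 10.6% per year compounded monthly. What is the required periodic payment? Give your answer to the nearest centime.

CHF 22,890.54

Level ordinary annuity; solve PV = PMT × [(1 − (1+r)^−n)/r] for PMT.
Periodic rate r = 0.106/12 per month; n is counted in months.
With n = 168: PMT = 2,000,000 / ([(1 − (1+r)^−n)/r]) = CHF 22,890.54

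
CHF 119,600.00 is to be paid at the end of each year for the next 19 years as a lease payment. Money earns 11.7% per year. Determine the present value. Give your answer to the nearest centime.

This is an ordinary annuity: 19 payments of CHF 119,600.00 at the end of each year.
Periodic rate r = 0.117 per year.
PV = PMT × [(1 − (1+r)^−n)/r] = 119,600 × [1 − (1+r)^−19] / r = CHF 897,330.10

CHF 897,330.10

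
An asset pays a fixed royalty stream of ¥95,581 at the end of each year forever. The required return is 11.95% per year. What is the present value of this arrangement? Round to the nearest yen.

Periodic rate r = 0.1195 per year.
Level perpetuity: PV = PMT / r = 95,581 / (0.1195) = ¥799,841.

¥799,841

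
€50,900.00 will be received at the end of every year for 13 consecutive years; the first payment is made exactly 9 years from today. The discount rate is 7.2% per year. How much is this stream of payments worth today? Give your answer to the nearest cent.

Ordinary annuity of 13 payments, first payment at period 9.
Periodic rate r = 0.072 per year.
The ordinary-annuity PV formula values the stream one period before the first payment (period 8); discount that back 8 periods:
PV₀ = 50,900 × [1 − (1+r)^−13] / r × (1+r)^−8 = €241,176.66

€241,176.66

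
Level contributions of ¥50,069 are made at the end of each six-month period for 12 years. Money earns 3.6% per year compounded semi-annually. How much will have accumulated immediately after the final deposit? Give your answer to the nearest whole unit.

This is an ordinary annuity: 24 deposits of ¥50,069 at the end of each six-month period.
Periodic rate r = 0.036/2 per half-year; n is counted in half-years.
FV = PMT × [((1+r)^n − 1)/r] = 50,069 × [(1+r)^24 − 1] / r = ¥1,486,572

¥1,486,572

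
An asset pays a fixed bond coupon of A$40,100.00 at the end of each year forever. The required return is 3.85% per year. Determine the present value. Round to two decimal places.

A$1,041,558.44

Periodic rate r = 0.0385 per year.
Level perpetuity: PV = PMT / r = 40,100 / (0.0385) = A$1,041,558.44.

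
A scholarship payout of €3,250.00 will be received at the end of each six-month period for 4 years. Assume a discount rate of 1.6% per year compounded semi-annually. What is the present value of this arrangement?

€25,088.42

This is an ordinary annuity: 8 payments of €3,250.00 at the end of each six-month period.
Periodic rate r = 0.016/2 per half-year; n is counted in half-years.
PV = PMT × [(1 − (1+r)^−n)/r] = 3,250 × [1 − (1+r)^−8] / r = €25,088.42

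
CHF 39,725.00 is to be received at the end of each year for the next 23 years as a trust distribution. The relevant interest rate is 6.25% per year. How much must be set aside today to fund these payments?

CHF 477,977.47

This is an ordinary annuity: 23 payments of CHF 39,725.00 at the end of each year.
Periodic rate r = 0.0625 per year.
PV = PMT × [(1 − (1+r)^−n)/r] = 39,725 × [1 − (1+r)^−23] / r = CHF 477,977.47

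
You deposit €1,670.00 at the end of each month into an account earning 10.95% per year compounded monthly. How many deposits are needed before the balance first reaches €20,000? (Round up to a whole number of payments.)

12 payments

Periodic rate r = 0.1095/12 per month; n is counted in months.
Ordinary annuity FV: 20,000 = 1,670 × [((1+r)^n − 1)/r].
(1+r)^n = 1 + 20,000 × r / 1,670, so n = ln(1 + 20,000·r/1,670) / ln(1+r) = 11.42.
Round up to a whole number of payments: n = 12.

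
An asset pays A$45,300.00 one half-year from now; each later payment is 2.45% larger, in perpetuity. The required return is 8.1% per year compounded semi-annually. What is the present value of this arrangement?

Periodic rate r = 0.081/2 per half-year.
Growing perpetuity (Gordon): PV = PMT₁ / (r − g) = 45,300 / (r − 0.0245) = A$2,831,250.00.

A$2,831,250.00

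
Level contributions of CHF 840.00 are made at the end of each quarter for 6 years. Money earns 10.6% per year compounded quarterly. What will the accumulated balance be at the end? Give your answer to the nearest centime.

This is an ordinary annuity: 24 deposits of CHF 840.00 at the end of each quarter.
Periodic rate r = 0.106/4 per quarter; n is counted in quarters.
FV = PMT × [((1+r)^n − 1)/r] = 840 × [(1+r)^24 − 1] / r = CHF 27,683.00

CHF 27,683.00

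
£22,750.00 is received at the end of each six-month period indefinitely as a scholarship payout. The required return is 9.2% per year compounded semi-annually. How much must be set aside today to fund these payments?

£494,565.22

Periodic rate r = 0.092/2 per half-year.
Level perpetuity: PV = PMT / r = 22,750 / (0.092/2) = £494,565.22.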